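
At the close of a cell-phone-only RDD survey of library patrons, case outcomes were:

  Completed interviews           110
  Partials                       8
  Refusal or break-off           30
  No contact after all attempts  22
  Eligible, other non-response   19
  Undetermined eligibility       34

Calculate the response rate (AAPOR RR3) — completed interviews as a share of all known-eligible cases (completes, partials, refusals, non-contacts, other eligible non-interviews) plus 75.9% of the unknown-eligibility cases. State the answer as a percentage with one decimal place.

51.2%

Numerator → 110
Determined eligible → 110 + 8 + 30 + 22 + 19 = 189
Estimated eligible among unknowns → 0.7590 × 34 = 25.81
Denom → 189 + 25.81 = 214.81
RR3 = 110 / 214.81 = 0.5121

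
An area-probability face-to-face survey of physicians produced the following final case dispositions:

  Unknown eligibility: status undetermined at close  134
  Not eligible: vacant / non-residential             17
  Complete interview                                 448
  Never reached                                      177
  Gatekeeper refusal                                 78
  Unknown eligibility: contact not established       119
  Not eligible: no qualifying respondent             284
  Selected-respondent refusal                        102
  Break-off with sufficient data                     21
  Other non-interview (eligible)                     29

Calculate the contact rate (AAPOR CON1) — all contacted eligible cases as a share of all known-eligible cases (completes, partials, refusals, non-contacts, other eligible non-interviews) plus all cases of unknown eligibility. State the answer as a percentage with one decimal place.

Refusal or break-off = 78 + 102 = 180
Eligibility not determined = 119 + 134 = 253
Ineligible = 284 + 17 = 301
Num = 448 + 21 + 180 + 29 = 678
Denominator = 448 + 21 + 180 + 177 + 29 + 253 = 1108
CON1 = 678 / 1108 = 0.6119

61.2%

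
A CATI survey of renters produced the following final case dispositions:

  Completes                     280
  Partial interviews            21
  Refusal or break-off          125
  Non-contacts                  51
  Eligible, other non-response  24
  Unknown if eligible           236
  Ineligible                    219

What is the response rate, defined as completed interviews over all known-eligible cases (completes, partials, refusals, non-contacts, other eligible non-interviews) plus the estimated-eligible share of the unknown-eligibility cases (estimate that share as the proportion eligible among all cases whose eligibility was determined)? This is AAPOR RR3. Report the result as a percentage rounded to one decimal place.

Num: 280
Known eligible: 280 + 21 + 125 + 51 + 24 = 501
e = 501 / (501 + 219) = 501 / 720 = 0.6958
e × U: 0.6958 × 236 = 164.21
Denominator: 501 + 164.21 = 665.21
RR3 = 280 / 665.21 = 0.4209

42.1%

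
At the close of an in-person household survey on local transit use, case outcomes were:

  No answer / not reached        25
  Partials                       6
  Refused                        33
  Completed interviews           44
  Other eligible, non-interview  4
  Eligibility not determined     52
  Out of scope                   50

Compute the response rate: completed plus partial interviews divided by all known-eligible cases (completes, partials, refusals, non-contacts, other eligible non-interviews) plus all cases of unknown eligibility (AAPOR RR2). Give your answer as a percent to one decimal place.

30.5%

Numerator: 44 + 6 = 50
Base: 44 + 6 + 33 + 25 + 4 + 52 = 164
RR2 = 50 / 164 = 0.3049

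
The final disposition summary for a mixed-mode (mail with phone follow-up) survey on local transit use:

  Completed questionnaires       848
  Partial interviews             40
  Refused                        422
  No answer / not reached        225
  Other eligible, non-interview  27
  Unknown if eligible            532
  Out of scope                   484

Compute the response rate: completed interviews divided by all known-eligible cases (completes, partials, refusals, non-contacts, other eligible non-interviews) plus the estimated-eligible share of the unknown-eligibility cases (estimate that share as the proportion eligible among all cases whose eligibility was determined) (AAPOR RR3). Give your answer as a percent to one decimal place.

Top = 848
Determined eligible = 848 + 40 + 422 + 225 + 27 = 1562
e = 1562 / (1562 + 484) = 1562 / 2046 = 0.7634
Estimated eligible among unknowns = 0.7634 × 532 = 406.13
Base = 1562 + 406.13 = 1968.13
RR3 = 848 / 1968.13 = 0.4309

43.1%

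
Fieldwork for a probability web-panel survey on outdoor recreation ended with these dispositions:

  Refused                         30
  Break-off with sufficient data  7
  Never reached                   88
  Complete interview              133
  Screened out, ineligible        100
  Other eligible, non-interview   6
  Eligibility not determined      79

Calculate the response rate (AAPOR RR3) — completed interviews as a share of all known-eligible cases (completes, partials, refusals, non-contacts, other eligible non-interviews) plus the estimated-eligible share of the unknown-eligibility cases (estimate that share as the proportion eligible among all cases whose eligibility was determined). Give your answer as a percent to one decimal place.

41.4%

Numerator → 133
Eligible (known) → 133 + 7 + 30 + 88 + 6 = 264
e = 264 / (264 + 100) = 264 / 364 = 0.7253
Estimated eligible among unknowns → 0.7253 × 79 = 57.30
Denom → 264 + 57.30 = 321.30
RR3 = 133 / 321.30 = 0.4139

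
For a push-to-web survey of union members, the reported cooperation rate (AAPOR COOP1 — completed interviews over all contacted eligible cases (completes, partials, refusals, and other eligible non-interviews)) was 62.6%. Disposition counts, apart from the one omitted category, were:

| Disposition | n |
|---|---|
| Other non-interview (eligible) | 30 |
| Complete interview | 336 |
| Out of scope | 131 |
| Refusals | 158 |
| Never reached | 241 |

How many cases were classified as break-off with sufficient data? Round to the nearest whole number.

COOP1 = 336 / D = 0.626
D = 336 / 0.626 = 536.7
Remaining denominator categories sum to 524
break-off with sufficient data = 536.7 − 524 ≈ 13

13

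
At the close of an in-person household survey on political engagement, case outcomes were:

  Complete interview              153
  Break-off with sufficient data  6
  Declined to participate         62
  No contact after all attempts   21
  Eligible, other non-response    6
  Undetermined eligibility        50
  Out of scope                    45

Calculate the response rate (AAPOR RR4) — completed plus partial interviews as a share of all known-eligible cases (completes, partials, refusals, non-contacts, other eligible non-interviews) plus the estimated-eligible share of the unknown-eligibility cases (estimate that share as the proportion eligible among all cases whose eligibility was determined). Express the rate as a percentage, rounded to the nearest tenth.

54.8%

Top → 153 + 6 = 159
Determined eligible → 153 + 6 + 62 + 21 + 6 = 248
e = 248 / (248 + 45) = 248 / 293 = 0.8464
Eligible share of unknowns → 0.8464 × 50 = 42.32
Denom → 248 + 42.32 = 290.32
RR4 = 159 / 290.32 = 0.5477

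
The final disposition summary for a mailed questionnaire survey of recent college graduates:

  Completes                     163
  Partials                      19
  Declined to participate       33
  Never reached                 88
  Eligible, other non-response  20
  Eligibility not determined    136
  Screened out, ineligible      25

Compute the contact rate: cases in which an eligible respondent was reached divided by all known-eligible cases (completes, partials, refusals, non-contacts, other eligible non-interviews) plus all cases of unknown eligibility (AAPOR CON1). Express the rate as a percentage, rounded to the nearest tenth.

Top = 163 + 19 + 33 + 20 = 235
Denominator = 163 + 19 + 33 + 88 + 20 + 136 = 459
CON1 = 235 / 459 = 0.5120

51.2%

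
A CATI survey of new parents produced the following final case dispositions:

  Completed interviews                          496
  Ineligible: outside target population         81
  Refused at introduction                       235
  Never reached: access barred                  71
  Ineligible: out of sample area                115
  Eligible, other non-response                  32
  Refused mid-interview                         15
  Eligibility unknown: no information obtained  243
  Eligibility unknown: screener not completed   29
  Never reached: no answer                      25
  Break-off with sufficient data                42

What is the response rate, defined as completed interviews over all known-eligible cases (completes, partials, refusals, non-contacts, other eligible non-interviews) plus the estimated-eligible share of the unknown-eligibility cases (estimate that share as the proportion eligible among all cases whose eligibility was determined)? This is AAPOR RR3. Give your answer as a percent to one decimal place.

Declined to participate = 235 + 15 = 250
No contact after all attempts = 25 + 71 = 96
Undetermined eligibility = 29 + 243 = 272
Not eligible = 81 + 115 = 196
Numerator → 496
Known eligible → 496 + 42 + 250 + 96 + 32 = 916
e = 916 / (916 + 196) = 916 / 1112 = 0.8237
e × U → 0.8237 × 272 = 224.05
Denominator → 916 + 224.05 = 1140.05
RR3 = 496 / 1140.05 = 0.4351

43.5%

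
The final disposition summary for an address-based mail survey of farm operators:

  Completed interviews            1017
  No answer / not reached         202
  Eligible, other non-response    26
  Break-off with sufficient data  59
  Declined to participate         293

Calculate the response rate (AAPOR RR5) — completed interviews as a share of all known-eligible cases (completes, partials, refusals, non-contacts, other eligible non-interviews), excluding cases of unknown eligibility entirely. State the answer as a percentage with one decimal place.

Numerator: 1017
Base: 1017 + 59 + 293 + 202 + 26 = 1597
RR5 = 1017 / 1597 = 0.6368

63.7%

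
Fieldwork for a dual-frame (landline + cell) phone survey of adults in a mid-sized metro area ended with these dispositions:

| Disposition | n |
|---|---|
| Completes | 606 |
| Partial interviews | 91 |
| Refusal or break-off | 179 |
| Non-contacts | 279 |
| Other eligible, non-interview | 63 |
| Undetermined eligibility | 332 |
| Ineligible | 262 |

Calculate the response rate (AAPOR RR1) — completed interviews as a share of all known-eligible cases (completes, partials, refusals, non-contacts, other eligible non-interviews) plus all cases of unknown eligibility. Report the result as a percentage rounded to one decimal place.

39.1%

Top: 606
Denom: 606 + 91 + 179 + 279 + 63 + 332 = 1550
RR1 = 606 / 1550 = 0.3910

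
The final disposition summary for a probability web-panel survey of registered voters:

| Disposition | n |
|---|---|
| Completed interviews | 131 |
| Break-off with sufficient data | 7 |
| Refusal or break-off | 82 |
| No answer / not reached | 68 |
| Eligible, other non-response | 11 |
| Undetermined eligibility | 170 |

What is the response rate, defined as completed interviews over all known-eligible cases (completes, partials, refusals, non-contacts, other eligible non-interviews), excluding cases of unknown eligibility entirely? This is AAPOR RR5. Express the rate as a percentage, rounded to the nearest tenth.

43.8%

Numerator = 131
Denominator = 131 + 7 + 82 + 68 + 11 = 299
RR5 = 131 / 299 = 0.4381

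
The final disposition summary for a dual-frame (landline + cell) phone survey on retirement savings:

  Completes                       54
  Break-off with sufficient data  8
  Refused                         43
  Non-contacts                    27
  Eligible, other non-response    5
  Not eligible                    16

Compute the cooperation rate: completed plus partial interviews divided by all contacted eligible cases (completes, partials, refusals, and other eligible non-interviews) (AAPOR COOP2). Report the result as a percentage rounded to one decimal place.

56.4%

Top = 54 + 8 = 62
Base = 54 + 8 + 43 + 5 = 110
COOP2 = 62 / 110 = 0.5636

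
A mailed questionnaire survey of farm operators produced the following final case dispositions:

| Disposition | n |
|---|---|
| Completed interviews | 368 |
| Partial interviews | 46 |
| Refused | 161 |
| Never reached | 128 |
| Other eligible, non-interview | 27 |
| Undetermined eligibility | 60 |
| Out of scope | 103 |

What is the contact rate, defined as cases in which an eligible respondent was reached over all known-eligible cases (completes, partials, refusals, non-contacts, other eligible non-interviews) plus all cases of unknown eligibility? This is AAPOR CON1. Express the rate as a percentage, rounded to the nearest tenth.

Numerator: 368 + 46 + 161 + 27 = 602
Denom: 368 + 46 + 161 + 128 + 27 + 60 = 790
CON1 = 602 / 790 = 0.7620

76.2%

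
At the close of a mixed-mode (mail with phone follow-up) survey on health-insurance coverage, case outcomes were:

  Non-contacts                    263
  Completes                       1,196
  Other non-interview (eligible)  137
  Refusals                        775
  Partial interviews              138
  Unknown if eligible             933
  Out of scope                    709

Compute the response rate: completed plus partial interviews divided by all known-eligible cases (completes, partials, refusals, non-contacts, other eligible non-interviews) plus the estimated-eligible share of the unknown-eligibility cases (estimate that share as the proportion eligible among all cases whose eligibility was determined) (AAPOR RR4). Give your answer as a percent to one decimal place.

Top = 1196 + 138 = 1334
Eligible (known) = 1196 + 138 + 775 + 263 + 137 = 2509
e = 2509 / (2509 + 709) = 2509 / 3218 = 0.7797
Eligible share of unknowns = 0.7797 × 933 = 727.46
Denom = 2509 + 727.46 = 3236.46
RR4 = 1334 / 3236.46 = 0.4122

41.2%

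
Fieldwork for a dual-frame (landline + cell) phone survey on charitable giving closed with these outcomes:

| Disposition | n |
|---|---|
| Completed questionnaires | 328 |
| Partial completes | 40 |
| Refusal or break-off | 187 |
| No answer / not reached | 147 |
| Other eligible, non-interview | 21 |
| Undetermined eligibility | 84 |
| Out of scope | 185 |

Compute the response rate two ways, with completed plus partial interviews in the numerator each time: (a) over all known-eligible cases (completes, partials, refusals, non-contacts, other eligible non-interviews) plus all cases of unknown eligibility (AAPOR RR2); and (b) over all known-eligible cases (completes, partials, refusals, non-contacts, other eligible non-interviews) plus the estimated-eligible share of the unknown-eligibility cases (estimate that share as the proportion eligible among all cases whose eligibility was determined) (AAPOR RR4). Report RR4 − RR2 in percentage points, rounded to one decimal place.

1.0

Numerator = 328 + 40 = 368
Denom = 328 + 40 + 187 + 147 + 21 + 84 = 807
RR2 = 368 / 807 = 0.4560
Determined eligible = 328 + 40 + 187 + 147 + 21 = 723
e = 723 / (723 + 185) = 723 / 908 = 0.7963
Estimated eligible among unknowns = 0.7963 × 84 = 66.89
Denom = 723 + 66.89 = 789.89
RR4 = 368 / 789.89 = 0.4659
Difference = 46.59 − 45.60 = 0.99 percentage points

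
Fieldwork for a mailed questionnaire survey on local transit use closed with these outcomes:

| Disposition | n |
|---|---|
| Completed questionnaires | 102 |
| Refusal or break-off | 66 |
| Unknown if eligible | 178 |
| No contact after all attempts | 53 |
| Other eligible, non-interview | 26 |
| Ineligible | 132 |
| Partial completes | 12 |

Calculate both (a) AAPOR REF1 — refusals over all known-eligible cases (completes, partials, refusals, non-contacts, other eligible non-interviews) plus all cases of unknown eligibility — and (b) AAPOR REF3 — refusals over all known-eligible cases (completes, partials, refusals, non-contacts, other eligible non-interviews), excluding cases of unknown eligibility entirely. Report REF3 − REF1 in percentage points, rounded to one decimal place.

Top: 66
Denominator: 102 + 12 + 66 + 53 + 26 + 178 = 437
REF1 = 66 / 437 = 0.1510
Denominator: 102 + 12 + 66 + 53 + 26 = 259
REF3 = 66 / 259 = 0.2548
Difference = 25.48 − 15.10 = 10.38 percentage points

10.4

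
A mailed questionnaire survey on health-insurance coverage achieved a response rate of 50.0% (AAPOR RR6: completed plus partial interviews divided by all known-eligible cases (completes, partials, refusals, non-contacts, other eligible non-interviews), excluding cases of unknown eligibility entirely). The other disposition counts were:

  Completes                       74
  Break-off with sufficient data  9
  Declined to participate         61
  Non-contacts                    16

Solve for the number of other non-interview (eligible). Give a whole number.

6

Num = 74 + 9 = 83
RR6 = 83 / D = 0.500
D = 83 / 0.500 = 166.0
Remaining denominator categories sum to 160
other non-interview (eligible) = 166.0 − 160 ≈ 6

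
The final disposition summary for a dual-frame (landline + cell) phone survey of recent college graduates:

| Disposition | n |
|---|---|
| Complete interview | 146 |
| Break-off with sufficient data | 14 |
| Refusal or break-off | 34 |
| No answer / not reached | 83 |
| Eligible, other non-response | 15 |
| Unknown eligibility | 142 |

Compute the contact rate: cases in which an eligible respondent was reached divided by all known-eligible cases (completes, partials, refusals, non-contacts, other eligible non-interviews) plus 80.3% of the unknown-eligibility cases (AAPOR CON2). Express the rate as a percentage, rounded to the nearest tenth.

51.5%

Numerator → 146 + 14 + 34 + 15 = 209
Determined eligible → 146 + 14 + 34 + 83 + 15 = 292
e × U → 0.8030 × 142 = 114.03
Denom → 292 + 114.03 = 406.03
CON2 = 209 / 406.03 = 0.5147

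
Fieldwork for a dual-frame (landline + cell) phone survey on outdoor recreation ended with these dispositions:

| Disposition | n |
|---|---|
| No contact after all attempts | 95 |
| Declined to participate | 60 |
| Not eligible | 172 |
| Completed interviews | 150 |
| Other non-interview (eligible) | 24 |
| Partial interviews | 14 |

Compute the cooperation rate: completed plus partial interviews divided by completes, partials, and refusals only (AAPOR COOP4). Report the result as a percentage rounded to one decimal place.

73.2%

Numerator: 150 + 14 = 164
Denom: 150 + 14 + 60 = 224
COOP4 = 164 / 224 = 0.7321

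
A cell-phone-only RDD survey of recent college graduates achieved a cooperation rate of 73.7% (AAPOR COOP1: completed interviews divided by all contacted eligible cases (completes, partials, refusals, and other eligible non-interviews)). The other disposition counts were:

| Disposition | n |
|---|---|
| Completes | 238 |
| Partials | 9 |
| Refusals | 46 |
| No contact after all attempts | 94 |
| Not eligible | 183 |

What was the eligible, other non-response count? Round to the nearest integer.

COOP1 = 238 / D = 0.737
D = 238 / 0.737 = 322.9
Remaining denominator categories sum to 293
eligible, other non-response = 322.9 − 293 ≈ 30

30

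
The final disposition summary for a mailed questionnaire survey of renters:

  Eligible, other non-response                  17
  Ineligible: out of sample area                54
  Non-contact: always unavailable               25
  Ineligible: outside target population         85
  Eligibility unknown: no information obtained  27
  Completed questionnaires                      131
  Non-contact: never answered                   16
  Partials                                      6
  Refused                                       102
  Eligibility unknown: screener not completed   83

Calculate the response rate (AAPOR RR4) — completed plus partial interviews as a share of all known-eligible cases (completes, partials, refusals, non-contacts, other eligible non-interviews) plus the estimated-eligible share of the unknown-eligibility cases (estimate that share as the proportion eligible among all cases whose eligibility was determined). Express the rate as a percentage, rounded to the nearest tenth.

36.8%

Never reached = 16 + 25 = 41
Eligibility not determined = 83 + 27 = 110
Not eligible = 85 + 54 = 139
Num = 131 + 6 = 137
Determined eligible = 131 + 6 + 102 + 41 + 17 = 297
e = 297 / (297 + 139) = 297 / 436 = 0.6812
Eligible share of unknowns = 0.6812 × 110 = 74.93
Base = 297 + 74.93 = 371.93
RR4 = 137 / 371.93 = 0.3683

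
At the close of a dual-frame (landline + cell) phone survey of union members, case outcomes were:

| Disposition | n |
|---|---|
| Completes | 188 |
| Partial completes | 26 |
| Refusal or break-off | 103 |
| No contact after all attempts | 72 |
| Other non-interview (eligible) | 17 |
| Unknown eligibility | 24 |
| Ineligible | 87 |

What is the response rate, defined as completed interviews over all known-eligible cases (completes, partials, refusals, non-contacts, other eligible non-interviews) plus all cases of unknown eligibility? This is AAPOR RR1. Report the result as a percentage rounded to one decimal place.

43.7%

Num = 188
Base = 188 + 26 + 103 + 72 + 17 + 24 = 430
RR1 = 188 / 430 = 0.4372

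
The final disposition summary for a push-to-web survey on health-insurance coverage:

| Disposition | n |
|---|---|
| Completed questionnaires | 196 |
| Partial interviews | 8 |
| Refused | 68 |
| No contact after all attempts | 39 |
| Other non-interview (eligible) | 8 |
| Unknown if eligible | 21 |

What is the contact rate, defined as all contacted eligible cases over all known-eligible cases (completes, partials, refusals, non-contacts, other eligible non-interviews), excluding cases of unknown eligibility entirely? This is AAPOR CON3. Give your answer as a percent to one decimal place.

Num → 196 + 8 + 68 + 8 = 280
Denominator → 196 + 8 + 68 + 39 + 8 = 319
CON3 = 280 / 319 = 0.8777

87.8%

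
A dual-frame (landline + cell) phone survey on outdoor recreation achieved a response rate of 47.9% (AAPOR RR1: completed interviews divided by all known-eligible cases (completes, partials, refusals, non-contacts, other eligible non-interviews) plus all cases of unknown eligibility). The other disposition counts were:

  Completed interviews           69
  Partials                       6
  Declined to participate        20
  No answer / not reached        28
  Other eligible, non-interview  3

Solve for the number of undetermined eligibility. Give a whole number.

18

RR1 = 69 / D = 0.479
D = 69 / 0.479 = 144.1
Other denominator terms total 126
undetermined eligibility = 144.1 − 126 ≈ 18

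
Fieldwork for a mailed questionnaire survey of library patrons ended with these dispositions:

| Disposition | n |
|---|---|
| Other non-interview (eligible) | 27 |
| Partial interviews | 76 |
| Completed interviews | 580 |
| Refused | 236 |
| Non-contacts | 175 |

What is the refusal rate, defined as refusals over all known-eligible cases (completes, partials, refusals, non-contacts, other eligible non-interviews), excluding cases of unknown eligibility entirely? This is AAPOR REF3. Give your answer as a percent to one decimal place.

21.6%

Num: 236
Denom: 580 + 76 + 236 + 175 + 27 = 1094
REF3 = 236 / 1094 = 0.2157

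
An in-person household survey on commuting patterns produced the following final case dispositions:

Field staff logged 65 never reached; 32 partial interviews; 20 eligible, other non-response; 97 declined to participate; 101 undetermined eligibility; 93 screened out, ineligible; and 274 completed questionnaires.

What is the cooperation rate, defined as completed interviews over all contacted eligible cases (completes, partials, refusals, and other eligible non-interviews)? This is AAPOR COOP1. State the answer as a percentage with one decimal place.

64.8%

Top: 274
Denominator: 274 + 32 + 97 + 20 = 423
COOP1 = 274 / 423 = 0.6478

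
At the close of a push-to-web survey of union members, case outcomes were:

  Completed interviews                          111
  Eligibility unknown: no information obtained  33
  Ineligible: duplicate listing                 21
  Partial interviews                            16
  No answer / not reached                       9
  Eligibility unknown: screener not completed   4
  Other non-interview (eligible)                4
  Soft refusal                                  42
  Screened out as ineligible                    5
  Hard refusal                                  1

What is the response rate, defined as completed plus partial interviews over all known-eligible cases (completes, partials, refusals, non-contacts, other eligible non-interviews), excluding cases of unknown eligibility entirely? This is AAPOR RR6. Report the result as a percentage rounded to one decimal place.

69.4%

Declined to participate = 1 + 42 = 43
Eligibility not determined = 4 + 33 = 37
Ineligible = 5 + 21 = 26
Numerator = 111 + 16 = 127
Denominator = 111 + 16 + 43 + 9 + 4 = 183
RR6 = 127 / 183 = 0.6940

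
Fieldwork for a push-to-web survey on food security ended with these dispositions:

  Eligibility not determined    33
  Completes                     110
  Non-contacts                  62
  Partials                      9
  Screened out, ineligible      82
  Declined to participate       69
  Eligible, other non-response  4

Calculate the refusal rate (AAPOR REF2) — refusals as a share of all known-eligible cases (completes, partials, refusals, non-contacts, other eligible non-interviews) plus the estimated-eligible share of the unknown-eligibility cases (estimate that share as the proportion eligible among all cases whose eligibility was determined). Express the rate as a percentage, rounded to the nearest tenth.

Numerator = 69
Known eligible = 110 + 9 + 69 + 62 + 4 = 254
e = 254 / (254 + 82) = 254 / 336 = 0.7560
e × U = 0.7560 × 33 = 24.95
Denominator = 254 + 24.95 = 278.95
REF2 = 69 / 278.95 = 0.2474

24.7%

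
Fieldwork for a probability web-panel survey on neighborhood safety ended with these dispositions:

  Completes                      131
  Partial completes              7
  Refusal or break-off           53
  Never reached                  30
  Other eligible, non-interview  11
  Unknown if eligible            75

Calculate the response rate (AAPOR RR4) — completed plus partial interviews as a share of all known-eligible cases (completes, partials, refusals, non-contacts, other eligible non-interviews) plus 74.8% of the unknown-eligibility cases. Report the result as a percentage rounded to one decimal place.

47.9%

Num = 131 + 7 = 138
Known eligible = 131 + 7 + 53 + 30 + 11 = 232
Estimated eligible among unknowns = 0.7480 × 75 = 56.10
Base = 232 + 56.10 = 288.10
RR4 = 138 / 288.10 = 0.4790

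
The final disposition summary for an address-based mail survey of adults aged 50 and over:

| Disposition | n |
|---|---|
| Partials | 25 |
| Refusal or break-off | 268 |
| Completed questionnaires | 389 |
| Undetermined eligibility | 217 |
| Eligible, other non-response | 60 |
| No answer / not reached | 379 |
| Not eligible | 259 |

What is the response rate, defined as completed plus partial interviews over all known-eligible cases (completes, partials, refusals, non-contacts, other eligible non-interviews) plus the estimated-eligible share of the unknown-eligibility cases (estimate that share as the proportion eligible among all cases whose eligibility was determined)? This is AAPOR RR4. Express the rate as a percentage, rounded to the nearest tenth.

Num = 389 + 25 = 414
Eligible (known) = 389 + 25 + 268 + 379 + 60 = 1121
e = 1121 / (1121 + 259) = 1121 / 1380 = 0.8123
Estimated eligible among unknowns = 0.8123 × 217 = 176.27
Base = 1121 + 176.27 = 1297.27
RR4 = 414 / 1297.27 = 0.3191

31.9%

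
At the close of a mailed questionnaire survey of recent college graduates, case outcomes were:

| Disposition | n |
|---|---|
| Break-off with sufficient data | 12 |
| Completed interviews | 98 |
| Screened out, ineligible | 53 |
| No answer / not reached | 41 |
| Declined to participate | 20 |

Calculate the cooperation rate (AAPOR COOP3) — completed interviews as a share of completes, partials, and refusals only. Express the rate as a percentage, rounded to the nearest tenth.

75.4%

Num = 98
Denominator = 98 + 12 + 20 = 130
COOP3 = 98 / 130 = 0.7538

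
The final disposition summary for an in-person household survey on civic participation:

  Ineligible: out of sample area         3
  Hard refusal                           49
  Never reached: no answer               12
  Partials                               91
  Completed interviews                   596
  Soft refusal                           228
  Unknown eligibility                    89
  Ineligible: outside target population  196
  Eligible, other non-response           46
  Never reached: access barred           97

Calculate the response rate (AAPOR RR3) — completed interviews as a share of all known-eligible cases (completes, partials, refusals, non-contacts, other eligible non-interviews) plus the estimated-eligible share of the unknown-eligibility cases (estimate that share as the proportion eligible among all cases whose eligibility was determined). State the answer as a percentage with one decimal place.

Refusals = 49 + 228 = 277
No contact after all attempts = 12 + 97 = 109
Not eligible = 196 + 3 = 199
Top = 596
Determined eligible = 596 + 91 + 277 + 109 + 46 = 1119
e = 1119 / (1119 + 199) = 1119 / 1318 = 0.8490
e × U = 0.8490 × 89 = 75.56
Denom = 1119 + 75.56 = 1194.56
RR3 = 596 / 1194.56 = 0.4989

49.9%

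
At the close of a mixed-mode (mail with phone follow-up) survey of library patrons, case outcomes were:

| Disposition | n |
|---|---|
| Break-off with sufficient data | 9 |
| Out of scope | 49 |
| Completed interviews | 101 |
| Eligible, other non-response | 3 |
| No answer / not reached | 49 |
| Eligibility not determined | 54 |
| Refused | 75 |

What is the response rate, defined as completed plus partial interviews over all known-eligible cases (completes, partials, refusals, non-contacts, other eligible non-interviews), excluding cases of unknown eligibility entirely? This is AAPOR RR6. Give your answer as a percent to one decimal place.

46.4%

Num → 101 + 9 = 110
Denom → 101 + 9 + 75 + 49 + 3 = 237
RR6 = 110 / 237 = 0.4641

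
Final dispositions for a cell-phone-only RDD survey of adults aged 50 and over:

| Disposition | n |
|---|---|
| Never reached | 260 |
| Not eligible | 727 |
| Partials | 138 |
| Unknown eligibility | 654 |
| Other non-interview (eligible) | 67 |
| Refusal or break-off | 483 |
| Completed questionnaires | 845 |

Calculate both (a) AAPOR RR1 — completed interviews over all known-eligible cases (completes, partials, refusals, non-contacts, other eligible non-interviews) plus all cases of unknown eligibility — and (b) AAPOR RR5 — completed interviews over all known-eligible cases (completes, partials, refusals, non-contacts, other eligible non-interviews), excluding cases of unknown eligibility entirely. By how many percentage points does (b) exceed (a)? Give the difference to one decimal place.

12.6

Top: 845
Denom: 845 + 138 + 483 + 260 + 67 + 654 = 2447
RR1 = 845 / 2447 = 0.3453
Denom: 845 + 138 + 483 + 260 + 67 = 1793
RR5 = 845 / 1793 = 0.4713
Difference = 47.13 − 34.53 = 12.60 percentage points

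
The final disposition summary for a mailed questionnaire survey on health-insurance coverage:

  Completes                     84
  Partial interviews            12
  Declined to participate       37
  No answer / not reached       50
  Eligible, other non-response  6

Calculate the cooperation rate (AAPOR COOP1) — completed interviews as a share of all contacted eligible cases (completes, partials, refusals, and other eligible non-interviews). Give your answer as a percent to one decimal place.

Numerator = 84
Denom = 84 + 12 + 37 + 6 = 139
COOP1 = 84 / 139 = 0.6043

60.4%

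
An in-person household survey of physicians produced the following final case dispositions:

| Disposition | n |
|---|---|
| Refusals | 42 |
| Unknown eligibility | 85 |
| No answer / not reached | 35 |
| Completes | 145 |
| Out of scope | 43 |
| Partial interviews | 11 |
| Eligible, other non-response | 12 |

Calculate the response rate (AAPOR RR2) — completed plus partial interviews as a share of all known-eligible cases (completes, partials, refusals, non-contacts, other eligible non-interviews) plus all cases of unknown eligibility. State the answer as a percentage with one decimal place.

47.3%

Top → 145 + 11 = 156
Base → 145 + 11 + 42 + 35 + 12 + 85 = 330
RR2 = 156 / 330 = 0.4727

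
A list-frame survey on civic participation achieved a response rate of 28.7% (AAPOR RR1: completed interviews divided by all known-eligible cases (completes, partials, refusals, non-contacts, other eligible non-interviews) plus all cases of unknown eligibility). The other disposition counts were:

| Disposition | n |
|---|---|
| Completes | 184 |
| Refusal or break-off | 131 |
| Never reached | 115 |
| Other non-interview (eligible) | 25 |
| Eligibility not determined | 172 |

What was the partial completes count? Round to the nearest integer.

14

RR1 = 184 / D = 0.287
D = 184 / 0.287 = 641.1
Rest of base = 627
partial completes = 641.1 − 627 ≈ 14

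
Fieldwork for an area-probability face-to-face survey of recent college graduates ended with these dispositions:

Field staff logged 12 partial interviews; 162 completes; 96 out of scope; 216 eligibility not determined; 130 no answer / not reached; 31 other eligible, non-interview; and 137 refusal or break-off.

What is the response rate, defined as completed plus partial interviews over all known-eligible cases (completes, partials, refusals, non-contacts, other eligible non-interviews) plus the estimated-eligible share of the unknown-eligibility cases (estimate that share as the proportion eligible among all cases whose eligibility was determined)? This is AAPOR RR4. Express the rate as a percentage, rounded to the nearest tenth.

26.7%

Num → 162 + 12 = 174
Determined eligible → 162 + 12 + 137 + 130 + 31 = 472
e = 472 / (472 + 96) = 472 / 568 = 0.8310
e × U → 0.8310 × 216 = 179.50
Denominator → 472 + 179.50 = 651.50
RR4 = 174 / 651.50 = 0.2671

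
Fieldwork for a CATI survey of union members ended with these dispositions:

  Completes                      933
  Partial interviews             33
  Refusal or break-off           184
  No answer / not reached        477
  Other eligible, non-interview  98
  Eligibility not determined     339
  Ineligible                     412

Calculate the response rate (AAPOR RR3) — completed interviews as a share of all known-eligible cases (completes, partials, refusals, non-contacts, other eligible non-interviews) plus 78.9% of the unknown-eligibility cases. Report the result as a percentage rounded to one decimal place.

46.8%

Top: 933
Known eligible: 933 + 33 + 184 + 477 + 98 = 1725
Eligible share of unknowns: 0.7890 × 339 = 267.47
Denominator: 1725 + 267.47 = 1992.47
RR3 = 933 / 1992.47 = 0.4683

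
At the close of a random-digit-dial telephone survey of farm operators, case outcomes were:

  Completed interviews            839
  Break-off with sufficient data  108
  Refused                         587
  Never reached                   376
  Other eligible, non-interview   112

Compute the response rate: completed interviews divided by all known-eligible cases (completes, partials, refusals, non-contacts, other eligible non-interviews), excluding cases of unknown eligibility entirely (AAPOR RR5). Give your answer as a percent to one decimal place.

Numerator → 839
Denom → 839 + 108 + 587 + 376 + 112 = 2022
RR5 = 839 / 2022 = 0.4149

41.5%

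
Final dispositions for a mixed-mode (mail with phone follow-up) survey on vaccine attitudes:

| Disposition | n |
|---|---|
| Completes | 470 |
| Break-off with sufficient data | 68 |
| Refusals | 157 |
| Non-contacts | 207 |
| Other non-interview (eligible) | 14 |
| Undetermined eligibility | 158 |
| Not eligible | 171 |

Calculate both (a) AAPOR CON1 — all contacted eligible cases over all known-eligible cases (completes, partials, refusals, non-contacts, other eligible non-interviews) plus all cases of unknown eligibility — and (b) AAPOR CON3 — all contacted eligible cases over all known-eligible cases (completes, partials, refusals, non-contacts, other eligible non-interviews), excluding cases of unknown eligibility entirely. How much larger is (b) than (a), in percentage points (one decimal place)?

Numerator → 470 + 68 + 157 + 14 = 709
Base → 470 + 68 + 157 + 207 + 14 + 158 = 1074
CON1 = 709 / 1074 = 0.6601
Base → 470 + 68 + 157 + 207 + 14 = 916
CON3 = 709 / 916 = 0.7740
Difference = 77.40 − 66.01 = 11.39 percentage points

11.4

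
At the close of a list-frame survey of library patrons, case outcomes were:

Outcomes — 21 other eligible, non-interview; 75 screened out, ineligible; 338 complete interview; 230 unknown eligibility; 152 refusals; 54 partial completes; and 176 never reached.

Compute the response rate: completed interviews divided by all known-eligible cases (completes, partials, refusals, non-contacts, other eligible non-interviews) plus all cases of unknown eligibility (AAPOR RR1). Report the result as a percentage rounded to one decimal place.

34.8%

Top: 338
Base: 338 + 54 + 152 + 176 + 21 + 230 = 971
RR1 = 338 / 971 = 0.3481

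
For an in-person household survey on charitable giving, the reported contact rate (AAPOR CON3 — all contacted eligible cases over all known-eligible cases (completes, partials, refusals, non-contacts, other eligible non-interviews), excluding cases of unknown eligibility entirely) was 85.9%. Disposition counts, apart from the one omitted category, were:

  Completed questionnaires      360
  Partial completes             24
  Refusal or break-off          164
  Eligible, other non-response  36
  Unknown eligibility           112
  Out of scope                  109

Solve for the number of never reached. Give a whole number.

96

Top = 360 + 24 + 164 + 36 = 584
CON3 = 584 / D = 0.859
D = 584 / 0.859 = 679.9
Remaining denominator categories sum to 584
never reached = 679.9 − 584 ≈ 96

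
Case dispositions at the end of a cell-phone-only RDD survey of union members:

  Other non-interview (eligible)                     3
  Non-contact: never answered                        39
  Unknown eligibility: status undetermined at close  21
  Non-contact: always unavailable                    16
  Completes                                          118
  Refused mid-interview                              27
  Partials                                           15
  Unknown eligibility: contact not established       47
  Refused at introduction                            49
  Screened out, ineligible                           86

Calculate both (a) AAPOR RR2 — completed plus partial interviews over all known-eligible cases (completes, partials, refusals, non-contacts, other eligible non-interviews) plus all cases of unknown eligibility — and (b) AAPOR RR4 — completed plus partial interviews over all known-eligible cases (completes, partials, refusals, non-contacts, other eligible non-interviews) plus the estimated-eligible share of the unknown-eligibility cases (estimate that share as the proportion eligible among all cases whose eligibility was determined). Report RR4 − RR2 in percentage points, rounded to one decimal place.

Declined to participate = 49 + 27 = 76
No answer / not reached = 39 + 16 = 55
Eligibility not determined = 47 + 21 = 68
Numerator → 118 + 15 = 133
Base → 118 + 15 + 76 + 55 + 3 + 68 = 335
RR2 = 133 / 335 = 0.3970
Determined eligible → 118 + 15 + 76 + 55 + 3 = 267
e = 267 / (267 + 86) = 267 / 353 = 0.7564
Estimated eligible among unknowns → 0.7564 × 68 = 51.44
Base → 267 + 51.44 = 318.44
RR4 = 133 / 318.44 = 0.4177
Difference = 41.77 − 39.70 = 2.07 percentage points

2.1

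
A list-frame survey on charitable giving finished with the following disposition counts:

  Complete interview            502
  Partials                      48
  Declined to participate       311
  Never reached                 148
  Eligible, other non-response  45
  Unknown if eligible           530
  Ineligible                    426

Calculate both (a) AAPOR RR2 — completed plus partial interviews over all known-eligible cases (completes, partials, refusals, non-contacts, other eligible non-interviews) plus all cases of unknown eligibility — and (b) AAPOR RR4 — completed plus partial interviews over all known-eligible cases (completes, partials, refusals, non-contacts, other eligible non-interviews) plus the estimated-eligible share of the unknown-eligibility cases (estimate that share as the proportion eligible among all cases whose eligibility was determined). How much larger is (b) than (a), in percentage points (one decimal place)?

3.7

Num = 502 + 48 = 550
Denom = 502 + 48 + 311 + 148 + 45 + 530 = 1584
RR2 = 550 / 1584 = 0.3472
Eligible (known) = 502 + 48 + 311 + 148 + 45 = 1054
e = 1054 / (1054 + 426) = 1054 / 1480 = 0.7122
e × U = 0.7122 × 530 = 377.47
Denom = 1054 + 377.47 = 1431.47
RR4 = 550 / 1431.47 = 0.3842
Difference = 38.42 − 34.72 = 3.70 percentage points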